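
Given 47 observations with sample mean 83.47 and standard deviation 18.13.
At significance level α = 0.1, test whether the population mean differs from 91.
One-sample t-test:
H₀: μ = 91
H₁: μ ≠ 91
df = n - 1 = 46
t = (x̄ - μ₀) / (s/√n) = (83.47 - 91) / (18.13/√47) = -2.847
p-value = 0.0066

Since p-value < α = 0.1, we reject H₀.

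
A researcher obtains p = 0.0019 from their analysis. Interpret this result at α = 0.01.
Since p = 0.0019 < α = 0.01, reject H₀.
There is sufficient evidence to reject the null hypothesis; the result is statistically significant at the 0.01 level.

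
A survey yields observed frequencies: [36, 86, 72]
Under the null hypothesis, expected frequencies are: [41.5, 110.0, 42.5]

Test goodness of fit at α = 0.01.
Chi-square goodness of fit test:
H₀: observed counts match expected distribution
H₁: observed counts differ from expected distribution
df = k - 1 = 2
χ² = Σ(O - E)²/E
   = (36 - 41.5)²/41.5 + (86 - 110.0)²/110.0 + (72 - 42.5)²/42.5
   = 0.729 + 5.236 + 20.476
   = 26.44
p-value < 0.0001

Since p-value < α = 0.01, we reject H₀.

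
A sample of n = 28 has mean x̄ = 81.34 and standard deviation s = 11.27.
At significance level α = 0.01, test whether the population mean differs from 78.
One-sample t-test:
H₀: μ = 78
H₁: μ ≠ 78
df = n - 1 = 27
t = (x̄ - μ₀) / (s/√n) = (81.34 - 78) / (11.27/√28) = 1.568
p-value = 0.1285

Since p-value > α = 0.01, we fail to reject H₀.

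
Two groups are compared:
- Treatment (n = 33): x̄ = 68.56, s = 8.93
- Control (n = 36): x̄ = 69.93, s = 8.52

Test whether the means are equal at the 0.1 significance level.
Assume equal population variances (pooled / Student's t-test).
Student's two-sample t-test (equal variances):
H₀: μ₁ = μ₂
H₁: μ₁ ≠ μ₂
df = n₁ + n₂ - 2 = 67
Pooled variance s_p² = [(n₁-1)s₁² + (n₂-1)s₂²] / (n₁ + n₂ - 2) = [(32)(8.93²) + (35)(8.52²)] / 67 = 76.0075
SE = √(s_p²(1/n₁ + 1/n₂)) = √(76.0075 × (1/33 + 1/36)) = 2.1011
t = (x̄₁ - x̄₂) / SE = (68.56 - 69.93) / 2.1011 = -1.37 / 2.1011 = -0.652
p-value = 0.5166

Since p-value > α = 0.1, we fail to reject H₀.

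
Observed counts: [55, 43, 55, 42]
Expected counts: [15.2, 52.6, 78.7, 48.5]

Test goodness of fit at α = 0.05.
Chi-square goodness of fit test:
H₀: observed counts match expected distribution
H₁: observed counts differ from expected distribution
df = k - 1 = 3
χ² = Σ(O - E)²/E
   = (55 - 15.2)²/15.2 + (43 - 52.6)²/52.6 + (55 - 78.7)²/78.7 + (42 - 48.5)²/48.5
   = 104.213 + 1.752 + 7.137 + 0.871
   = 113.97
p-value < 0.0001

Since p-value < α = 0.05, we reject H₀.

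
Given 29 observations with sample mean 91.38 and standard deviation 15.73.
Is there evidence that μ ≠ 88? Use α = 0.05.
One-sample t-test:
H₀: μ = 88
H₁: μ ≠ 88
df = n - 1 = 28
t = (x̄ - μ₀) / (s/√n) = (91.38 - 88) / (15.73/√29) = 1.157
p-value = 0.2570

Since p-value > α = 0.05, we fail to reject H₀.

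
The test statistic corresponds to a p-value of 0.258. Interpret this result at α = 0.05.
Since p = 0.258 > α = 0.05, fail to reject H₀.
There is insufficient evidence to reject the null hypothesis; the result is not statistically significant at the 0.05 level.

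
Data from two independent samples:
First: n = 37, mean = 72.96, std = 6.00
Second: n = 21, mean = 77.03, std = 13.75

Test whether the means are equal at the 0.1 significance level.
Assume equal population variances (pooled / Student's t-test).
Student's two-sample t-test (equal variances):
H₀: μ₁ = μ₂
H₁: μ₁ ≠ μ₂
df = n₁ + n₂ - 2 = 56
Pooled variance s_p² = [(n₁-1)s₁² + (n₂-1)s₂²] / (n₁ + n₂ - 2) = [(36)(6.00²) + (20)(13.75²)] / 56 = 90.6652
SE = √(s_p²(1/n₁ + 1/n₂)) = √(90.6652 × (1/37 + 1/21)) = 2.6015
t = (x̄₁ - x̄₂) / SE = (72.96 - 77.03) / 2.6015 = -4.07 / 2.6015 = -1.564
p-value = 0.1233

Since p-value > α = 0.1, we fail to reject H₀.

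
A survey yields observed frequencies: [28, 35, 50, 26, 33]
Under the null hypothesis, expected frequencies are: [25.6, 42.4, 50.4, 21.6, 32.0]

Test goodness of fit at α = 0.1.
Chi-square goodness of fit test:
H₀: observed counts match expected distribution
H₁: observed counts differ from expected distribution
df = k - 1 = 4
χ² = Σ(O - E)²/E
   = (28 - 25.6)²/25.6 + (35 - 42.4)²/42.4 + (50 - 50.4)²/50.4 + (26 - 21.6)²/21.6 + (33 - 32.0)²/32.0
   = 0.225 + 1.292 + 0.003 + 0.896 + 0.031
   = 2.45
p-value = 0.6541

Since p-value > α = 0.1, we fail to reject H₀.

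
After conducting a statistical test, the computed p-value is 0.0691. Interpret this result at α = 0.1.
Since p = 0.0691 < α = 0.1, reject H₀.
There is sufficient evidence to reject the null hypothesis; the result is statistically significant at the 0.1 level.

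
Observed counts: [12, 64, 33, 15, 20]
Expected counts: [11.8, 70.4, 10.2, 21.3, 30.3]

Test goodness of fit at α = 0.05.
Chi-square goodness of fit test:
H₀: observed counts match expected distribution
H₁: observed counts differ from expected distribution
df = k - 1 = 4
χ² = Σ(O - E)²/E
   = (12 - 11.8)²/11.8 + (64 - 70.4)²/70.4 + (33 - 10.2)²/10.2 + (15 - 21.3)²/21.3 + (20 - 30.3)²/30.3
   = 0.003 + 0.582 + 50.965 + 1.863 + 3.501
   = 56.91
p-value < 0.0001

Since p-value < α = 0.05, we reject H₀.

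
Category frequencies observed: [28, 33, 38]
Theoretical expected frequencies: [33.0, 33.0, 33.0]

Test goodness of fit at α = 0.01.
Chi-square goodness of fit test:
H₀: observed counts match expected distribution
H₁: observed counts differ from expected distribution
df = k - 1 = 2
χ² = Σ(O - E)²/E
   = (28 - 33.0)²/33.0 + (33 - 33.0)²/33.0 + (38 - 33.0)²/33.0
   = 0.758 + 0.000 + 0.758
   = 1.52
p-value = 0.4688

Since p-value > α = 0.01, we fail to reject H₀.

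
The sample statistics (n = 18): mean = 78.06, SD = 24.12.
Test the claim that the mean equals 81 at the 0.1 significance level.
One-sample t-test:
H₀: μ = 81
H₁: μ ≠ 81
df = n - 1 = 17
t = (x̄ - μ₀) / (s/√n) = (78.06 - 81) / (24.12/√18) = -0.517
p-value = 0.6117

Since p-value > α = 0.1, we fail to reject H₀.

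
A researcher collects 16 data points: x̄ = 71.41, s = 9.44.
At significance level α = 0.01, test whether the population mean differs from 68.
One-sample t-test:
H₀: μ = 68
H₁: μ ≠ 68
df = n - 1 = 15
t = (x̄ - μ₀) / (s/√n) = (71.41 - 68) / (9.44/√16) = 1.445
p-value = 0.1690

Since p-value > α = 0.01, we fail to reject H₀.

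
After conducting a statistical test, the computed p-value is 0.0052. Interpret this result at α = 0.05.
Since p = 0.0052 < α = 0.05, reject H₀.
There is sufficient evidence to reject the null hypothesis; the result is statistically significant at the 0.05 level.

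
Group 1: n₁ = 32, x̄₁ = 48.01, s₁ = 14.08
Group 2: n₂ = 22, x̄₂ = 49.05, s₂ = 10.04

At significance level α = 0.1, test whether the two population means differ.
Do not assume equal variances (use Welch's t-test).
Welch's two-sample t-test:
H₀: μ₁ = μ₂
H₁: μ₁ ≠ μ₂
s₁²/n₁ = 14.08²/32 = 6.1952,  s₂²/n₂ = 10.04²/22 = 4.5819
SE = √(s₁²/n₁ + s₂²/n₂) = √(6.1952 + 4.5819) = 3.2828
df (Welch-Satterthwaite) = (s₁²/n₁ + s₂²/n₂)² / [(s₁²/n₁)²/(n₁-1) + (s₂²/n₂)²/(n₂-1)] ≈ 51.90
t = (x̄₁ - x̄₂) / SE = (48.01 - 49.05) / 3.2828 = -1.04 / 3.2828 = -0.317
p-value = 0.7527

Since p-value > α = 0.1, we fail to reject H₀.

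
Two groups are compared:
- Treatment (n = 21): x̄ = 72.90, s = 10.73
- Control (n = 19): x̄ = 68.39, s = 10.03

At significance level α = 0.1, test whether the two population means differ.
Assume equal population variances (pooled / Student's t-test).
Student's two-sample t-test (equal variances):
H₀: μ₁ = μ₂
H₁: μ₁ ≠ μ₂
df = n₁ + n₂ - 2 = 38
Pooled variance s_p² = [(n₁-1)s₁² + (n₂-1)s₂²] / (n₁ + n₂ - 2) = [(20)(10.73²) + (18)(10.03²)] / 38 = 108.2493
SE = √(s_p²(1/n₁ + 1/n₂)) = √(108.2493 × (1/21 + 1/19)) = 3.2942
t = (x̄₁ - x̄₂) / SE = (72.90 - 68.39) / 3.2942 = 4.51 / 3.2942 = 1.369
p-value = 0.1790

Since p-value > α = 0.1, we fail to reject H₀.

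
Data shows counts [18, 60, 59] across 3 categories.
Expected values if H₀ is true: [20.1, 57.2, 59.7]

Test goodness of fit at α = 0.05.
Chi-square goodness of fit test:
H₀: observed counts match expected distribution
H₁: observed counts differ from expected distribution
df = k - 1 = 2
χ² = Σ(O - E)²/E
   = (18 - 20.1)²/20.1 + (60 - 57.2)²/57.2 + (59 - 59.7)²/59.7
   = 0.219 + 0.137 + 0.008
   = 0.36
p-value = 0.8333

Since p-value > α = 0.05, we fail to reject H₀.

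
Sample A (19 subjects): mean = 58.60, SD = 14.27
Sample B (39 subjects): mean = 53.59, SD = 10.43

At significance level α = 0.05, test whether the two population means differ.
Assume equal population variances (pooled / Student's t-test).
Student's two-sample t-test (equal variances):
H₀: μ₁ = μ₂
H₁: μ₁ ≠ μ₂
df = n₁ + n₂ - 2 = 56
Pooled variance s_p² = [(n₁-1)s₁² + (n₂-1)s₂²] / (n₁ + n₂ - 2) = [(18)(14.27²) + (38)(10.43²)] / 56 = 139.2718
SE = √(s_p²(1/n₁ + 1/n₂)) = √(139.2718 × (1/19 + 1/39)) = 3.3017
t = (x̄₁ - x̄₂) / SE = (58.60 - 53.59) / 3.3017 = 5.01 / 3.3017 = 1.517
p-value = 0.1348

Since p-value > α = 0.05, we fail to reject H₀.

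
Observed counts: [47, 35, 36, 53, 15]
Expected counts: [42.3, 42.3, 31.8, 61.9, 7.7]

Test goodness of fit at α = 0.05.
Chi-square goodness of fit test:
H₀: observed counts match expected distribution
H₁: observed counts differ from expected distribution
df = k - 1 = 4
χ² = Σ(O - E)²/E
   = (47 - 42.3)²/42.3 + (35 - 42.3)²/42.3 + (36 - 31.8)²/31.8 + (53 - 61.9)²/61.9 + (15 - 7.7)²/7.7
   = 0.522 + 1.260 + 0.555 + 1.280 + 6.921
   = 10.54
p-value = 0.0323

Since p-value < α = 0.05, we reject H₀.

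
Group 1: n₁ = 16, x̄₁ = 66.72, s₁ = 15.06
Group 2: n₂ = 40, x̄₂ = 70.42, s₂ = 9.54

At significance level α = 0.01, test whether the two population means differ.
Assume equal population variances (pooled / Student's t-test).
Student's two-sample t-test (equal variances):
H₀: μ₁ = μ₂
H₁: μ₁ ≠ μ₂
df = n₁ + n₂ - 2 = 54
Pooled variance s_p² = [(n₁-1)s₁² + (n₂-1)s₂²] / (n₁ + n₂ - 2) = [(15)(15.06²) + (39)(9.54²)] / 54 = 128.7316
SE = √(s_p²(1/n₁ + 1/n₂)) = √(128.7316 × (1/16 + 1/40)) = 3.3562
t = (x̄₁ - x̄₂) / SE = (66.72 - 70.42) / 3.3562 = -3.70 / 3.3562 = -1.102
p-value = 0.2752

Since p-value > α = 0.01, we fail to reject H₀.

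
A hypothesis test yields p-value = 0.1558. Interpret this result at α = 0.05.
Since p = 0.1558 > α = 0.05, fail to reject H₀.
There is insufficient evidence to reject the null hypothesis; the result is not statistically significant at the 0.05 level.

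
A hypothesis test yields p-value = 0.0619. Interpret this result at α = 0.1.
Since p = 0.0619 < α = 0.1, reject H₀.
There is sufficient evidence to reject the null hypothesis; the result is statistically significant at the 0.1 level.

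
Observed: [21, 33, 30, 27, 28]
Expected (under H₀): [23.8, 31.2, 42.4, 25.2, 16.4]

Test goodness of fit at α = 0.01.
Chi-square goodness of fit test:
H₀: observed counts match expected distribution
H₁: observed counts differ from expected distribution
df = k - 1 = 4
χ² = Σ(O - E)²/E
   = (21 - 23.8)²/23.8 + (33 - 31.2)²/31.2 + (30 - 42.4)²/42.4 + (27 - 25.2)²/25.2 + (28 - 16.4)²/16.4
   = 0.329 + 0.104 + 3.626 + 0.129 + 8.205
   = 12.39
p-value = 0.0147

Since p-value > α = 0.01, we fail to reject H₀.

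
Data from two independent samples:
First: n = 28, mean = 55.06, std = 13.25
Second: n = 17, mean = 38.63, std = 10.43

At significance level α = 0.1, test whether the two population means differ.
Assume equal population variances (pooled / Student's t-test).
Student's two-sample t-test (equal variances):
H₀: μ₁ = μ₂
H₁: μ₁ ≠ μ₂
df = n₁ + n₂ - 2 = 43
Pooled variance s_p² = [(n₁-1)s₁² + (n₂-1)s₂²] / (n₁ + n₂ - 2) = [(27)(13.25²) + (16)(10.43²)] / 43 = 150.7150
SE = √(s_p²(1/n₁ + 1/n₂)) = √(150.7150 × (1/28 + 1/17)) = 3.7747
t = (x̄₁ - x̄₂) / SE = (55.06 - 38.63) / 3.7747 = 16.43 / 3.7747 = 4.353
p-value = 0.0001

Since p-value < α = 0.1, we reject H₀.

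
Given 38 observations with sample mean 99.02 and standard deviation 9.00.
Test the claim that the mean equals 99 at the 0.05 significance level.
One-sample t-test:
H₀: μ = 99
H₁: μ ≠ 99
df = n - 1 = 37
t = (x̄ - μ₀) / (s/√n) = (99.02 - 99) / (9.00/√38) = 0.014
p-value = 0.9891

Since p-value > α = 0.05, we fail to reject H₀.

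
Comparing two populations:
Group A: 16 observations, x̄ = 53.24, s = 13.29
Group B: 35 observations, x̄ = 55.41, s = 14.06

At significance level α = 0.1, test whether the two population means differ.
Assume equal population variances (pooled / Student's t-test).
Student's two-sample t-test (equal variances):
H₀: μ₁ = μ₂
H₁: μ₁ ≠ μ₂
df = n₁ + n₂ - 2 = 49
Pooled variance s_p² = [(n₁-1)s₁² + (n₂-1)s₂²] / (n₁ + n₂ - 2) = [(15)(13.29²) + (34)(14.06²)] / 49 = 191.2368
SE = √(s_p²(1/n₁ + 1/n₂)) = √(191.2368 × (1/16 + 1/35)) = 4.1733
t = (x̄₁ - x̄₂) / SE = (53.24 - 55.41) / 4.1733 = -2.17 / 4.1733 = -0.520
p-value = 0.6054

Since p-value > α = 0.1, we fail to reject H₀.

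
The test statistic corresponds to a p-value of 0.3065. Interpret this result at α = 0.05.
Since p = 0.3065 > α = 0.05, fail to reject H₀.
There is insufficient evidence to reject the null hypothesis; the result is not statistically significant at the 0.05 level.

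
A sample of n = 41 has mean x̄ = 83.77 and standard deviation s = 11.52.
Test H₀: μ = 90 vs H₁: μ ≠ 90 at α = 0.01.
One-sample t-test:
H₀: μ = 90
H₁: μ ≠ 90
df = n - 1 = 40
t = (x̄ - μ₀) / (s/√n) = (83.77 - 90) / (11.52/√41) = -3.463
p-value = 0.0013

Since p-value < α = 0.01, we reject H₀.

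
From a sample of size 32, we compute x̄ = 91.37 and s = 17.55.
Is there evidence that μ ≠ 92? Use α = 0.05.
One-sample t-test:
H₀: μ = 92
H₁: μ ≠ 92
df = n - 1 = 31
t = (x̄ - μ₀) / (s/√n) = (91.37 - 92) / (17.55/√32) = -0.203
p-value = 0.8404

Since p-value > α = 0.05, we fail to reject H₀.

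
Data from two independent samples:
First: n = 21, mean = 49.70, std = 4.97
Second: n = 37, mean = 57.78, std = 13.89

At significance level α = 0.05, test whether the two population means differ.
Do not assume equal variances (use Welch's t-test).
Welch's two-sample t-test:
H₀: μ₁ = μ₂
H₁: μ₁ ≠ μ₂
s₁²/n₁ = 4.97²/21 = 1.1762,  s₂²/n₂ = 13.89²/37 = 5.2144
SE = √(s₁²/n₁ + s₂²/n₂) = √(1.1762 + 5.2144) = 2.5280
df (Welch-Satterthwaite) = (s₁²/n₁ + s₂²/n₂)² / [(s₁²/n₁)²/(n₁-1) + (s₂²/n₂)²/(n₂-1)] ≈ 49.54
t = (x̄₁ - x̄₂) / SE = (49.70 - 57.78) / 2.5280 = -8.08 / 2.5280 = -3.196
p-value = 0.0024

Since p-value < α = 0.05, we reject H₀.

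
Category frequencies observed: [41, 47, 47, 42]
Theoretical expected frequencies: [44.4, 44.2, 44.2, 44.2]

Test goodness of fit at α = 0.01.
Chi-square goodness of fit test:
H₀: observed counts match expected distribution
H₁: observed counts differ from expected distribution
df = k - 1 = 3
χ² = Σ(O - E)²/E
   = (41 - 44.4)²/44.4 + (47 - 44.2)²/44.2 + (47 - 44.2)²/44.2 + (42 - 44.2)²/44.2
   = 0.260 + 0.177 + 0.177 + 0.110
   = 0.72
p-value = 0.8674

Since p-value > α = 0.01, we fail to reject H₀.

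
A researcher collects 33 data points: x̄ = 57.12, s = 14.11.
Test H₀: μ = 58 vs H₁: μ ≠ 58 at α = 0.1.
One-sample t-test:
H₀: μ = 58
H₁: μ ≠ 58
df = n - 1 = 32
t = (x̄ - μ₀) / (s/√n) = (57.12 - 58) / (14.11/√33) = -0.358
p-value = 0.7225

Since p-value > α = 0.1, we fail to reject H₀.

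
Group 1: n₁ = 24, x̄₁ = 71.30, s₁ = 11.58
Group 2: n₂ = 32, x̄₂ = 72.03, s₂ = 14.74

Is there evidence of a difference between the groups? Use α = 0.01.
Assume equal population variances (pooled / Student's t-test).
Student's two-sample t-test (equal variances):
H₀: μ₁ = μ₂
H₁: μ₁ ≠ μ₂
df = n₁ + n₂ - 2 = 54
Pooled variance s_p² = [(n₁-1)s₁² + (n₂-1)s₂²] / (n₁ + n₂ - 2) = [(23)(11.58²) + (31)(14.74²)] / 54 = 181.8428
SE = √(s_p²(1/n₁ + 1/n₂)) = √(181.8428 × (1/24 + 1/32)) = 3.6413
t = (x̄₁ - x̄₂) / SE = (71.30 - 72.03) / 3.6413 = -0.73 / 3.6413 = -0.200
p-value = 0.8419

Since p-value > α = 0.01, we fail to reject H₀.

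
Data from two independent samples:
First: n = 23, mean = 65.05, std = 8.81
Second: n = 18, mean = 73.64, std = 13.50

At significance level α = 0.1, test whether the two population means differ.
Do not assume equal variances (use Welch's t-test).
Welch's two-sample t-test:
H₀: μ₁ = μ₂
H₁: μ₁ ≠ μ₂
s₁²/n₁ = 8.81²/23 = 3.3746,  s₂²/n₂ = 13.50²/18 = 10.1250
SE = √(s₁²/n₁ + s₂²/n₂) = √(3.3746 + 10.1250) = 3.6742
df (Welch-Satterthwaite) = (s₁²/n₁ + s₂²/n₂)² / [(s₁²/n₁)²/(n₁-1) + (s₂²/n₂)²/(n₂-1)] ≈ 27.83
t = (x̄₁ - x̄₂) / SE = (65.05 - 73.64) / 3.6742 = -8.59 / 3.6742 = -2.338
p-value = 0.0268

Since p-value < α = 0.1, we reject H₀.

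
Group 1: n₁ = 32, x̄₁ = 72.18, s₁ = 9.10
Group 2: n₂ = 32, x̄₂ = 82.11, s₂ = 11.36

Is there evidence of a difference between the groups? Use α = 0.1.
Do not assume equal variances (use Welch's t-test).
Welch's two-sample t-test:
H₀: μ₁ = μ₂
H₁: μ₁ ≠ μ₂
s₁²/n₁ = 9.10²/32 = 2.5878,  s₂²/n₂ = 11.36²/32 = 4.0328
SE = √(s₁²/n₁ + s₂²/n₂) = √(2.5878 + 4.0328) = 2.5731
df (Welch-Satterthwaite) = (s₁²/n₁ + s₂²/n₂)² / [(s₁²/n₁)²/(n₁-1) + (s₂²/n₂)²/(n₂-1)] ≈ 59.18
t = (x̄₁ - x̄₂) / SE = (72.18 - 82.11) / 2.5731 = -9.93 / 2.5731 = -3.859
p-value = 0.0003

Since p-value < α = 0.1, we reject H₀.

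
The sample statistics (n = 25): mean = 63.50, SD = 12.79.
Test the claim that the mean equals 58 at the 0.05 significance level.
One-sample t-test:
H₀: μ = 58
H₁: μ ≠ 58
df = n - 1 = 24
t = (x̄ - μ₀) / (s/√n) = (63.50 - 58) / (12.79/√25) = 2.150
p-value = 0.0418

Since p-value < α = 0.05, we reject H₀.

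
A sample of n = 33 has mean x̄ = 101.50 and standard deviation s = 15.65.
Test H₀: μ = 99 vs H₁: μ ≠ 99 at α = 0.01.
One-sample t-test:
H₀: μ = 99
H₁: μ ≠ 99
df = n - 1 = 32
t = (x̄ - μ₀) / (s/√n) = (101.50 - 99) / (15.65/√33) = 0.918
p-value = 0.3657

Since p-value > α = 0.01, we fail to reject H₀.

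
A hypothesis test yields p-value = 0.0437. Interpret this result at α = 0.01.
Since p = 0.0437 > α = 0.01, fail to reject H₀.
There is insufficient evidence to reject the null hypothesis; the result is not statistically significant at the 0.01 level.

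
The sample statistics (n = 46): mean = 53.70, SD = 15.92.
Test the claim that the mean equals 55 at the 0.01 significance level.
One-sample t-test:
H₀: μ = 55
H₁: μ ≠ 55
df = n - 1 = 45
t = (x̄ - μ₀) / (s/√n) = (53.70 - 55) / (15.92/√46) = -0.554
p-value = 0.5824

Since p-value > α = 0.01, we fail to reject H₀.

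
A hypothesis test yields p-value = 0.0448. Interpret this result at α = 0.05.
Since p = 0.0448 < α = 0.05, reject H₀.
There is sufficient evidence to reject the null hypothesis; the result is statistically significant at the 0.05 level.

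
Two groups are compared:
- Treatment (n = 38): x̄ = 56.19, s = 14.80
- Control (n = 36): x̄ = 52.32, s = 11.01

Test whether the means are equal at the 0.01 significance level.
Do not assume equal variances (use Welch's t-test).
Welch's two-sample t-test:
H₀: μ₁ = μ₂
H₁: μ₁ ≠ μ₂
s₁²/n₁ = 14.80²/38 = 5.7642,  s₂²/n₂ = 11.01²/36 = 3.3672
SE = √(s₁²/n₁ + s₂²/n₂) = √(5.7642 + 3.3672) = 3.0218
df (Welch-Satterthwaite) = (s₁²/n₁ + s₂²/n₂)² / [(s₁²/n₁)²/(n₁-1) + (s₂²/n₂)²/(n₂-1)] ≈ 68.24
t = (x̄₁ - x̄₂) / SE = (56.19 - 52.32) / 3.0218 = 3.87 / 3.0218 = 1.281
p-value = 0.2046

Since p-value > α = 0.01, we fail to reject H₀.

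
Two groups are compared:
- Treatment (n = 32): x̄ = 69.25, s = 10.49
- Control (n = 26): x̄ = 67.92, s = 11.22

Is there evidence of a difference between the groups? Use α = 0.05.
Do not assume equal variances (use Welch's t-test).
Welch's two-sample t-test:
H₀: μ₁ = μ₂
H₁: μ₁ ≠ μ₂
s₁²/n₁ = 10.49²/32 = 3.4388,  s₂²/n₂ = 11.22²/26 = 4.8419
SE = √(s₁²/n₁ + s₂²/n₂) = √(3.4388 + 4.8419) = 2.8776
df (Welch-Satterthwaite) = (s₁²/n₁ + s₂²/n₂)² / [(s₁²/n₁)²/(n₁-1) + (s₂²/n₂)²/(n₂-1)] ≈ 51.98
t = (x̄₁ - x̄₂) / SE = (69.25 - 67.92) / 2.8776 = 1.33 / 2.8776 = 0.462
p-value = 0.6459

Since p-value > α = 0.05, we fail to reject H₀.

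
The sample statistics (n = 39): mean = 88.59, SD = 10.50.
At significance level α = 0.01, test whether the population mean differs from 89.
One-sample t-test:
H₀: μ = 89
H₁: μ ≠ 89
df = n - 1 = 38
t = (x̄ - μ₀) / (s/√n) = (88.59 - 89) / (10.50/√39) = -0.244
p-value = 0.8087

Since p-value > α = 0.01, we fail to reject H₀.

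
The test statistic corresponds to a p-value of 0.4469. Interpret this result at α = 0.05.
Since p = 0.4469 > α = 0.05, fail to reject H₀.
There is insufficient evidence to reject the null hypothesis; the result is not statistically significant at the 0.05 level.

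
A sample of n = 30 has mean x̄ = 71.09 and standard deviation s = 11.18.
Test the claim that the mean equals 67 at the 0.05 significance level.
One-sample t-test:
H₀: μ = 67
H₁: μ ≠ 67
df = n - 1 = 29
t = (x̄ - μ₀) / (s/√n) = (71.09 - 67) / (11.18/√30) = 2.004
p-value = 0.0545

Since p-value > α = 0.05, we fail to reject H₀.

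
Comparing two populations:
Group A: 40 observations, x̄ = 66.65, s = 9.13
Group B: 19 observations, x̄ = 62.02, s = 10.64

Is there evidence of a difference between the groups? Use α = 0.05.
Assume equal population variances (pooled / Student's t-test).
Student's two-sample t-test (equal variances):
H₀: μ₁ = μ₂
H₁: μ₁ ≠ μ₂
df = n₁ + n₂ - 2 = 57
Pooled variance s_p² = [(n₁-1)s₁² + (n₂-1)s₂²] / (n₁ + n₂ - 2) = [(39)(9.13²) + (18)(10.64²)] / 57 = 92.7841
SE = √(s_p²(1/n₁ + 1/n₂)) = √(92.7841 × (1/40 + 1/19)) = 2.6838
t = (x̄₁ - x̄₂) / SE = (66.65 - 62.02) / 2.6838 = 4.63 / 2.6838 = 1.725
p-value = 0.0899

Since p-value > α = 0.05, we fail to reject H₀.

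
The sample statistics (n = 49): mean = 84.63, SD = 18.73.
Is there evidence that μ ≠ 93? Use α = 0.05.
One-sample t-test:
H₀: μ = 93
H₁: μ ≠ 93
df = n - 1 = 48
t = (x̄ - μ₀) / (s/√n) = (84.63 - 93) / (18.73/√49) = -3.128
p-value = 0.0030

Since p-value < α = 0.05, we reject H₀.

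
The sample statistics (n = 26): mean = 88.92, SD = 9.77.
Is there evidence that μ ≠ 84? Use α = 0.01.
One-sample t-test:
H₀: μ = 84
H₁: μ ≠ 84
df = n - 1 = 25
t = (x̄ - μ₀) / (s/√n) = (88.92 - 84) / (9.77/√26) = 2.568
p-value = 0.0166

Since p-value > α = 0.01, we fail to reject H₀.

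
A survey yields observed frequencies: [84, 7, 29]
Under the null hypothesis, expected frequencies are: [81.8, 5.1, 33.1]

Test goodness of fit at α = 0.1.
Chi-square goodness of fit test:
H₀: observed counts match expected distribution
H₁: observed counts differ from expected distribution
df = k - 1 = 2
χ² = Σ(O - E)²/E
   = (84 - 81.8)²/81.8 + (7 - 5.1)²/5.1 + (29 - 33.1)²/33.1
   = 0.059 + 0.708 + 0.508
   = 1.27
p-value = 0.5286

Since p-value > α = 0.1, we fail to reject H₀.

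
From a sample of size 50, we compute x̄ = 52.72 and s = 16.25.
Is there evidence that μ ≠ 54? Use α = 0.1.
One-sample t-test:
H₀: μ = 54
H₁: μ ≠ 54
df = n - 1 = 49
t = (x̄ - μ₀) / (s/√n) = (52.72 - 54) / (16.25/√50) = -0.557
p-value = 0.5801

Since p-value > α = 0.1, we fail to reject H₀.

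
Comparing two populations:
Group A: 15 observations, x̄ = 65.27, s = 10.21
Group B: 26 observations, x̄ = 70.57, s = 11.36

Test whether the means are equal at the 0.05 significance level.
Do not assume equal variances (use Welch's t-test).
Welch's two-sample t-test:
H₀: μ₁ = μ₂
H₁: μ₁ ≠ μ₂
s₁²/n₁ = 10.21²/15 = 6.9496,  s₂²/n₂ = 11.36²/26 = 4.9634
SE = √(s₁²/n₁ + s₂²/n₂) = √(6.9496 + 4.9634) = 3.4515
df (Welch-Satterthwaite) = (s₁²/n₁ + s₂²/n₂)² / [(s₁²/n₁)²/(n₁-1) + (s₂²/n₂)²/(n₂-1)] ≈ 32.00
t = (x̄₁ - x̄₂) / SE = (65.27 - 70.57) / 3.4515 = -5.30 / 3.4515 = -1.536
p-value = 0.1345

Since p-value > α = 0.05, we fail to reject H₀.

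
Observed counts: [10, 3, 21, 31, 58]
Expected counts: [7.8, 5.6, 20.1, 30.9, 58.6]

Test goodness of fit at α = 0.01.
Chi-square goodness of fit test:
H₀: observed counts match expected distribution
H₁: observed counts differ from expected distribution
df = k - 1 = 4
χ² = Σ(O - E)²/E
   = (10 - 7.8)²/7.8 + (3 - 5.6)²/5.6 + (21 - 20.1)²/20.1 + (31 - 30.9)²/30.9 + (58 - 58.6)²/58.6
   = 0.621 + 1.207 + 0.040 + 0.000 + 0.006
   = 1.87
p-value = 0.7588

Since p-value > α = 0.01, we fail to reject H₀.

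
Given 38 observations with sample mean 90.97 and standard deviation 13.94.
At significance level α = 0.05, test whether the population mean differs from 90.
One-sample t-test:
H₀: μ = 90
H₁: μ ≠ 90
df = n - 1 = 37
t = (x̄ - μ₀) / (s/√n) = (90.97 - 90) / (13.94/√38) = 0.429
p-value = 0.6705

Since p-value > α = 0.05, we fail to reject H₀.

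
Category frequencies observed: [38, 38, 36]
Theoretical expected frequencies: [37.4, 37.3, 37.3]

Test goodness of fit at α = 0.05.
Chi-square goodness of fit test:
H₀: observed counts match expected distribution
H₁: observed counts differ from expected distribution
df = k - 1 = 2
χ² = Σ(O - E)²/E
   = (38 - 37.4)²/37.4 + (38 - 37.3)²/37.3 + (36 - 37.3)²/37.3
   = 0.010 + 0.013 + 0.045
   = 0.07
p-value = 0.9665

Since p-value > α = 0.05, we fail to reject H₀.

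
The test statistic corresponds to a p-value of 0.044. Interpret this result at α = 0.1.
Since p = 0.044 < α = 0.1, reject H₀.
There is sufficient evidence to reject the null hypothesis; the result is statistically significant at the 0.1 level.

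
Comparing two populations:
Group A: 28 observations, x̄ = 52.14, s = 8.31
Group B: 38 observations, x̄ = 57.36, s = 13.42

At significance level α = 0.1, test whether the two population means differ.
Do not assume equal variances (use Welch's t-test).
Welch's two-sample t-test:
H₀: μ₁ = μ₂
H₁: μ₁ ≠ μ₂
s₁²/n₁ = 8.31²/28 = 2.4663,  s₂²/n₂ = 13.42²/38 = 4.7394
SE = √(s₁²/n₁ + s₂²/n₂) = √(2.4663 + 4.7394) = 2.6843
df (Welch-Satterthwaite) = (s₁²/n₁ + s₂²/n₂)² / [(s₁²/n₁)²/(n₁-1) + (s₂²/n₂)²/(n₂-1)] ≈ 62.38
t = (x̄₁ - x̄₂) / SE = (52.14 - 57.36) / 2.6843 = -5.22 / 2.6843 = -1.945
p-value = 0.0563

Since p-value < α = 0.1, we reject H₀.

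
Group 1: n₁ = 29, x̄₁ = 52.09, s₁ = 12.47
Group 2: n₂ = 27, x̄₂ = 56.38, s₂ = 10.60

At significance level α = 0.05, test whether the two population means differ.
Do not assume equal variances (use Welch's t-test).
Welch's two-sample t-test:
H₀: μ₁ = μ₂
H₁: μ₁ ≠ μ₂
s₁²/n₁ = 12.47²/29 = 5.3621,  s₂²/n₂ = 10.60²/27 = 4.1615
SE = √(s₁²/n₁ + s₂²/n₂) = √(5.3621 + 4.1615) = 3.0860
df (Welch-Satterthwaite) = (s₁²/n₁ + s₂²/n₂)² / [(s₁²/n₁)²/(n₁-1) + (s₂²/n₂)²/(n₂-1)] ≈ 53.57
t = (x̄₁ - x̄₂) / SE = (52.09 - 56.38) / 3.0860 = -4.29 / 3.0860 = -1.390
p-value = 0.1702

Since p-value > α = 0.05, we fail to reject H₀.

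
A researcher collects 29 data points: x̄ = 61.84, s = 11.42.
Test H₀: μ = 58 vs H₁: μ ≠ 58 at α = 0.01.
One-sample t-test:
H₀: μ = 58
H₁: μ ≠ 58
df = n - 1 = 28
t = (x̄ - μ₀) / (s/√n) = (61.84 - 58) / (11.42/√29) = 1.811
p-value = 0.0809

Since p-value > α = 0.01, we fail to reject H₀.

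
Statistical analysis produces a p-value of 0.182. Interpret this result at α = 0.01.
Since p = 0.182 > α = 0.01, fail to reject H₀.
There is insufficient evidence to reject the null hypothesis; the result is not statistically significant at the 0.01 level.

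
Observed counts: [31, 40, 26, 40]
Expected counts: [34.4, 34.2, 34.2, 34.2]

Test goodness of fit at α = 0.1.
Chi-square goodness of fit test:
H₀: observed counts match expected distribution
H₁: observed counts differ from expected distribution
df = k - 1 = 3
χ² = Σ(O - E)²/E
   = (31 - 34.4)²/34.4 + (40 - 34.2)²/34.2 + (26 - 34.2)²/34.2 + (40 - 34.2)²/34.2
   = 0.336 + 0.984 + 1.966 + 0.984
   = 4.27
p-value = 0.2338

Since p-value > α = 0.1, we fail to reject H₀.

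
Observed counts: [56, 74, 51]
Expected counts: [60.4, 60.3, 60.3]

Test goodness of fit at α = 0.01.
Chi-square goodness of fit test:
H₀: observed counts match expected distribution
H₁: observed counts differ from expected distribution
df = k - 1 = 2
χ² = Σ(O - E)²/E
   = (56 - 60.4)²/60.4 + (74 - 60.3)²/60.3 + (51 - 60.3)²/60.3
   = 0.321 + 3.113 + 1.434
   = 4.87
p-value = 0.0877

Since p-value > α = 0.01, we fail to reject H₀.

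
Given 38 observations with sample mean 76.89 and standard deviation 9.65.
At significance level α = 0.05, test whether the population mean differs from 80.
One-sample t-test:
H₀: μ = 80
H₁: μ ≠ 80
df = n - 1 = 37
t = (x̄ - μ₀) / (s/√n) = (76.89 - 80) / (9.65/√38) = -1.987
p-value = 0.0544

Since p-value > α = 0.05, we fail to reject H₀.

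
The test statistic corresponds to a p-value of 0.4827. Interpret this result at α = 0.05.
Since p = 0.4827 > α = 0.05, fail to reject H₀.
There is insufficient evidence to reject the null hypothesis; the result is not statistically significant at the 0.05 level.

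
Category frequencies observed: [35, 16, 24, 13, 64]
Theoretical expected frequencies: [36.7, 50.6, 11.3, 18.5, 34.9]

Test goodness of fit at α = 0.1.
Chi-square goodness of fit test:
H₀: observed counts match expected distribution
H₁: observed counts differ from expected distribution
df = k - 1 = 4
χ² = Σ(O - E)²/E
   = (35 - 36.7)²/36.7 + (16 - 50.6)²/50.6 + (24 - 11.3)²/11.3 + (13 - 18.5)²/18.5 + (64 - 34.9)²/34.9
   = 0.079 + 23.659 + 14.273 + 1.635 + 24.264
   = 63.91
p-value < 0.0001

Since p-value < α = 0.1, we reject H₀.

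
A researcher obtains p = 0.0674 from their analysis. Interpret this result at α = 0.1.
Since p = 0.0674 < α = 0.1, reject H₀.
There is sufficient evidence to reject the null hypothesis; the result is statistically significant at the 0.1 level.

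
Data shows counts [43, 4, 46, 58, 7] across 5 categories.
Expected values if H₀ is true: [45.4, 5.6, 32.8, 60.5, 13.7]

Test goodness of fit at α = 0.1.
Chi-square goodness of fit test:
H₀: observed counts match expected distribution
H₁: observed counts differ from expected distribution
df = k - 1 = 4
χ² = Σ(O - E)²/E
   = (43 - 45.4)²/45.4 + (4 - 5.6)²/5.6 + (46 - 32.8)²/32.8 + (58 - 60.5)²/60.5 + (7 - 13.7)²/13.7
   = 0.127 + 0.457 + 5.312 + 0.103 + 3.277
   = 9.28
p-value = 0.0546

Since p-value < α = 0.1, we reject H₀.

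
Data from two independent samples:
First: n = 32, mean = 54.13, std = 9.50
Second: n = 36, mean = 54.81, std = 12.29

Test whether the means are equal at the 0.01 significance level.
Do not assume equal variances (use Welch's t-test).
Welch's two-sample t-test:
H₀: μ₁ = μ₂
H₁: μ₁ ≠ μ₂
s₁²/n₁ = 9.50²/32 = 2.8203,  s₂²/n₂ = 12.29²/36 = 4.1957
SE = √(s₁²/n₁ + s₂²/n₂) = √(2.8203 + 4.1957) = 2.6488
df (Welch-Satterthwaite) = (s₁²/n₁ + s₂²/n₂)² / [(s₁²/n₁)²/(n₁-1) + (s₂²/n₂)²/(n₂-1)] ≈ 64.81
t = (x̄₁ - x̄₂) / SE = (54.13 - 54.81) / 2.6488 = -0.68 / 2.6488 = -0.257
p-value = 0.7982

Since p-value > α = 0.01, we fail to reject H₀.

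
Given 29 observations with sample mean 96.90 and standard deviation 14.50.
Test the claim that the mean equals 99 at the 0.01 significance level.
One-sample t-test:
H₀: μ = 99
H₁: μ ≠ 99
df = n - 1 = 28
t = (x̄ - μ₀) / (s/√n) = (96.90 - 99) / (14.50/√29) = -0.780
p-value = 0.4420

Since p-value > α = 0.01, we fail to reject H₀.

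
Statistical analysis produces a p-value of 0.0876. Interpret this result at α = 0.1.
Since p = 0.0876 < α = 0.1, reject H₀.
There is sufficient evidence to reject the null hypothesis; the result is statistically significant at the 0.1 level.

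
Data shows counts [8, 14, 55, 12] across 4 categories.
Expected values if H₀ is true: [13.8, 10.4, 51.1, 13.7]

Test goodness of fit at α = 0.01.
Chi-square goodness of fit test:
H₀: observed counts match expected distribution
H₁: observed counts differ from expected distribution
df = k - 1 = 3
χ² = Σ(O - E)²/E
   = (8 - 13.8)²/13.8 + (14 - 10.4)²/10.4 + (55 - 51.1)²/51.1 + (12 - 13.7)²/13.7
   = 2.438 + 1.246 + 0.298 + 0.211
   = 4.19
p-value = 0.2414

Since p-value > α = 0.01, we fail to reject H₀.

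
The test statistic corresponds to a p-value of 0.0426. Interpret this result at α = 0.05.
Since p = 0.0426 < α = 0.05, reject H₀.
There is sufficient evidence to reject the null hypothesis; the result is statistically significant at the 0.05 level.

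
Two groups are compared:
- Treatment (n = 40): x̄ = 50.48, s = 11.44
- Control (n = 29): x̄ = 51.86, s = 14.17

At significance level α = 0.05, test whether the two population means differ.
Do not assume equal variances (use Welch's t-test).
Welch's two-sample t-test:
H₀: μ₁ = μ₂
H₁: μ₁ ≠ μ₂
s₁²/n₁ = 11.44²/40 = 3.2718,  s₂²/n₂ = 14.17²/29 = 6.9238
SE = √(s₁²/n₁ + s₂²/n₂) = √(3.2718 + 6.9238) = 3.1931
df (Welch-Satterthwaite) = (s₁²/n₁ + s₂²/n₂)² / [(s₁²/n₁)²/(n₁-1) + (s₂²/n₂)²/(n₂-1)] ≈ 52.33
t = (x̄₁ - x̄₂) / SE = (50.48 - 51.86) / 3.1931 = -1.38 / 3.1931 = -0.432
p-value = 0.6674

Since p-value > α = 0.05, we fail to reject H₀.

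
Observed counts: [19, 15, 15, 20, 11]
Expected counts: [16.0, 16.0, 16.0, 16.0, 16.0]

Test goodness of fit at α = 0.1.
Chi-square goodness of fit test:
H₀: observed counts match expected distribution
H₁: observed counts differ from expected distribution
df = k - 1 = 4
χ² = Σ(O - E)²/E
   = (19 - 16.0)²/16.0 + (15 - 16.0)²/16.0 + (15 - 16.0)²/16.0 + (20 - 16.0)²/16.0 + (11 - 16.0)²/16.0
   = 0.562 + 0.062 + 0.062 + 1.000 + 1.562
   = 3.25
p-value = 0.5169

Since p-value > α = 0.1, we fail to reject H₀.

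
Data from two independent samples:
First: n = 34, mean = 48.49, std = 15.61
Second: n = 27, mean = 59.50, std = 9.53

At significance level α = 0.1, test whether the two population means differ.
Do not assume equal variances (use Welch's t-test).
Welch's two-sample t-test:
H₀: μ₁ = μ₂
H₁: μ₁ ≠ μ₂
s₁²/n₁ = 15.61²/34 = 7.1668,  s₂²/n₂ = 9.53²/27 = 3.3637
SE = √(s₁²/n₁ + s₂²/n₂) = √(7.1668 + 3.3637) = 3.2451
df (Welch-Satterthwaite) = (s₁²/n₁ + s₂²/n₂)² / [(s₁²/n₁)²/(n₁-1) + (s₂²/n₂)²/(n₂-1)] ≈ 55.68
t = (x̄₁ - x̄₂) / SE = (48.49 - 59.50) / 3.2451 = -11.01 / 3.2451 = -3.393
p-value = 0.0013

Since p-value < α = 0.1, we reject H₀.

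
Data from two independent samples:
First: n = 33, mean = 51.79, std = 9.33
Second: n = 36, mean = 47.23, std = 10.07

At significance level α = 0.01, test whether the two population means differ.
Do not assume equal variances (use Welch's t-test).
Welch's two-sample t-test:
H₀: μ₁ = μ₂
H₁: μ₁ ≠ μ₂
s₁²/n₁ = 9.33²/33 = 2.6378,  s₂²/n₂ = 10.07²/36 = 2.8168
SE = √(s₁²/n₁ + s₂²/n₂) = √(2.6378 + 2.8168) = 2.3355
df (Welch-Satterthwaite) = (s₁²/n₁ + s₂²/n₂)² / [(s₁²/n₁)²/(n₁-1) + (s₂²/n₂)²/(n₂-1)] ≈ 66.99
t = (x̄₁ - x̄₂) / SE = (51.79 - 47.23) / 2.3355 = 4.56 / 2.3355 = 1.952
p-value = 0.0551

Since p-value > α = 0.01, we fail to reject H₀.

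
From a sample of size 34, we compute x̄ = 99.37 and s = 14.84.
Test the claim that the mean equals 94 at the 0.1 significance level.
One-sample t-test:
H₀: μ = 94
H₁: μ ≠ 94
df = n - 1 = 33
t = (x̄ - μ₀) / (s/√n) = (99.37 - 94) / (14.84/√34) = 2.110
p-value = 0.0425

Since p-value < α = 0.1, we reject H₀.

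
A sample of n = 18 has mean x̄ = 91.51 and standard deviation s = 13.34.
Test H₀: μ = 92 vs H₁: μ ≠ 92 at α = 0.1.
One-sample t-test:
H₀: μ = 92
H₁: μ ≠ 92
df = n - 1 = 17
t = (x̄ - μ₀) / (s/√n) = (91.51 - 92) / (13.34/√18) = -0.156
p-value = 0.8780

Since p-value > α = 0.1, we fail to reject H₀.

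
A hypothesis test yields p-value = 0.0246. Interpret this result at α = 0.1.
Since p = 0.0246 < α = 0.1, reject H₀.
There is sufficient evidence to reject the null hypothesis; the result is statistically significant at the 0.1 level.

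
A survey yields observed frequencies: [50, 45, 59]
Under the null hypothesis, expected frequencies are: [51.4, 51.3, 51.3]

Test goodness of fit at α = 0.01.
Chi-square goodness of fit test:
H₀: observed counts match expected distribution
H₁: observed counts differ from expected distribution
df = k - 1 = 2
χ² = Σ(O - E)²/E
   = (50 - 51.4)²/51.4 + (45 - 51.3)²/51.3 + (59 - 51.3)²/51.3
   = 0.038 + 0.774 + 1.156
   = 1.97
p-value = 0.3739

Since p-value > α = 0.01, we fail to reject H₀.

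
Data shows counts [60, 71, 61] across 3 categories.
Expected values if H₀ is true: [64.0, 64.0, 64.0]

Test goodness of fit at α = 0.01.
Chi-square goodness of fit test:
H₀: observed counts match expected distribution
H₁: observed counts differ from expected distribution
df = k - 1 = 2
χ² = Σ(O - E)²/E
   = (60 - 64.0)²/64.0 + (71 - 64.0)²/64.0 + (61 - 64.0)²/64.0
   = 0.250 + 0.766 + 0.141
   = 1.16
p-value = 0.5609

Since p-value > α = 0.01, we fail to reject H₀.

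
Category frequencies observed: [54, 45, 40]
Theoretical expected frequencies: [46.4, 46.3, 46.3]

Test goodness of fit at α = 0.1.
Chi-square goodness of fit test:
H₀: observed counts match expected distribution
H₁: observed counts differ from expected distribution
df = k - 1 = 2
χ² = Σ(O - E)²/E
   = (54 - 46.4)²/46.4 + (45 - 46.3)²/46.3 + (40 - 46.3)²/46.3
   = 1.245 + 0.037 + 0.857
   = 2.14
p-value = 0.3433

Since p-value > α = 0.1, we fail to reject H₀.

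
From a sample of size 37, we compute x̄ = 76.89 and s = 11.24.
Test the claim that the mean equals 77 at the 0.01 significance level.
One-sample t-test:
H₀: μ = 77
H₁: μ ≠ 77
df = n - 1 = 36
t = (x̄ - μ₀) / (s/√n) = (76.89 - 77) / (11.24/√37) = -0.060
p-value = 0.9529

Since p-value > α = 0.01, we fail to reject H₀.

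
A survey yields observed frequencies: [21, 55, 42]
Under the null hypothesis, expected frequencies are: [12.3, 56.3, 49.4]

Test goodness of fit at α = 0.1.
Chi-square goodness of fit test:
H₀: observed counts match expected distribution
H₁: observed counts differ from expected distribution
df = k - 1 = 2
χ² = Σ(O - E)²/E
   = (21 - 12.3)²/12.3 + (55 - 56.3)²/56.3 + (42 - 49.4)²/49.4
   = 6.154 + 0.030 + 1.109
   = 7.29
p-value = 0.0261

Since p-value < α = 0.1, we reject H₀.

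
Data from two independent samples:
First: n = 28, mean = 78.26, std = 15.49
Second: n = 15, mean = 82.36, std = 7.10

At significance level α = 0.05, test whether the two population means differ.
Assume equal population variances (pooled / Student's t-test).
Student's two-sample t-test (equal variances):
H₀: μ₁ = μ₂
H₁: μ₁ ≠ μ₂
df = n₁ + n₂ - 2 = 41
Pooled variance s_p² = [(n₁-1)s₁² + (n₂-1)s₂²] / (n₁ + n₂ - 2) = [(27)(15.49²) + (14)(7.10²)] / 41 = 175.2225
SE = √(s_p²(1/n₁ + 1/n₂)) = √(175.2225 × (1/28 + 1/15)) = 4.2355
t = (x̄₁ - x̄₂) / SE = (78.26 - 82.36) / 4.2355 = -4.10 / 4.2355 = -0.968
p-value = 0.3387

Since p-value > α = 0.05, we fail to reject H₀.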